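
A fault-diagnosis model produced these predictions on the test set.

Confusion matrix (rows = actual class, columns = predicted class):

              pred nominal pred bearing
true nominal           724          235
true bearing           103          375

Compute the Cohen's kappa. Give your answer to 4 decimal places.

Observed agreement pₒ = trace/N = 1099/1437 = 0.76479
Expected agreement pₑ = Σ (rowᵢ·colᵢ)/N² = (959·827 + 478·610)/1437² = 0.52527
κ = (pₒ − pₑ)/(1 − pₑ) = (0.76479 − 0.52527)/(1 − 0.52527) = 0.5045

0.5045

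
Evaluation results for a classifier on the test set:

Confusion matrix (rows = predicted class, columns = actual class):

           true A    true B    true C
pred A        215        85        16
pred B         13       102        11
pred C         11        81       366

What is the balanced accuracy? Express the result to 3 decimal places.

0.737

Balanced accuracy = mean of per-class recall.
  A: recall = 215/239 = 0.8996
  B: recall = 102/268 = 0.3806
  C: recall = 366/393 = 0.9313
Mean = (0.8996 + 0.3806 + 0.9313) / 3 = 0.737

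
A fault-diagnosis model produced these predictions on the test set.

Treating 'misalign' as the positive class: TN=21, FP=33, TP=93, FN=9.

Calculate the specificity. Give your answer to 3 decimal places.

0.389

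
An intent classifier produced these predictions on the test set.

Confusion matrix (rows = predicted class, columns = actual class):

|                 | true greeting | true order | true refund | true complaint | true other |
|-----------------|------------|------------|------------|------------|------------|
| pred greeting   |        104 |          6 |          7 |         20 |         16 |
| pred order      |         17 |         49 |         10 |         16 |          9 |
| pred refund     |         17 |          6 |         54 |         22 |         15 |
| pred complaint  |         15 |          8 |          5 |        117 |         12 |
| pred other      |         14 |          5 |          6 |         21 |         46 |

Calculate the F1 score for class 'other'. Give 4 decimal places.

0.4842

Take TP from the diagonal, FP from the rest of the 'other' prediction marginal, FN from the rest of the 'other' actual marginal.
F1 score = 2·TP/(2·TP+FP+FN).
other: TP=46, FP=14+5+6+21=46, FN=16+9+15+12=52 → 92/190 = 0.48421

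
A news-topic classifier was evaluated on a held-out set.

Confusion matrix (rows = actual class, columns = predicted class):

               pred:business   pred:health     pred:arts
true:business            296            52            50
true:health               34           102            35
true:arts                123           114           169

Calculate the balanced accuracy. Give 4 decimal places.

Balanced accuracy = mean of per-class recall.
  business: recall = 296/398 = 0.74372
  health: recall = 102/171 = 0.59649
  arts: recall = 169/406 = 0.41626
Mean = (0.74372 + 0.59649 + 0.41626) / 3 = 0.5855

0.5855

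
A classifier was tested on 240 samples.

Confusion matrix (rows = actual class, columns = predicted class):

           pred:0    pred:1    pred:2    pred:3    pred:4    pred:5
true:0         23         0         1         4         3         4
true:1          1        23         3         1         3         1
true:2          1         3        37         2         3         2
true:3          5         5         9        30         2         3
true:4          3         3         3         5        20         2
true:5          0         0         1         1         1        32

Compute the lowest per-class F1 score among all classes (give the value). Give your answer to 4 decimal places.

0.5882

Per-class F1 score (2·TP/(2·TP+FP+FN)):
  0: TP=23, FP=1+1+5+3+0=10, FN=0+1+4+3+4=12 → 46/68 = 0.67647
  1: TP=23, FP=0+3+5+3+0=11, FN=1+3+1+3+1=9 → 46/66 = 0.69697
  2: TP=37, FP=1+3+9+3+1=17, FN=1+3+2+3+2=11 → 74/102 = 0.72549
  3: TP=30, FP=4+1+2+5+1=13, FN=5+5+9+2+3=24 → 60/97 = 0.61856
  4: TP=20, FP=3+3+3+2+1=12, FN=3+3+3+5+2=16 → 40/68 = 0.58824
  5: TP=32, FP=4+1+2+3+2=12, FN=0+0+1+1+1=3 → 64/79 = 0.81013
Lowest is class '4' with F1 score = 0.5882.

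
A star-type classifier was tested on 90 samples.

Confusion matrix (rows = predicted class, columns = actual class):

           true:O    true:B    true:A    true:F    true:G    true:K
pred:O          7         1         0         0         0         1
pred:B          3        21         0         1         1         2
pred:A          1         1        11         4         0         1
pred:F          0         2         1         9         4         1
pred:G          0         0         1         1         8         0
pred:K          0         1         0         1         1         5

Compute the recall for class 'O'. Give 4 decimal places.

0.6364

recall = TP/(TP+FN).
O: TP=7, FN=3+1+0+0+0=4 → 7/11 = 0.63636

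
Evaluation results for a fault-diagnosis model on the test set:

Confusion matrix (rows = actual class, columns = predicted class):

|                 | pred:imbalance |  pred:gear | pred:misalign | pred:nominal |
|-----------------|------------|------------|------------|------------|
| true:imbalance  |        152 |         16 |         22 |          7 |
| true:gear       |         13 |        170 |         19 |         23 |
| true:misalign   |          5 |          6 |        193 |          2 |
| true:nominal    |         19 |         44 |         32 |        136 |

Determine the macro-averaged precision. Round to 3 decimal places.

0.765

Per-class precision (TP/(TP+FP)):
  imbalance: TP=152, FP=13+5+19=37 → 152/189 = 0.8042
  gear: TP=170, FP=16+6+44=66 → 170/236 = 0.7203
  misalign: TP=193, FP=22+19+32=73 → 193/266 = 0.7256
  nominal: TP=136, FP=7+23+2=32 → 136/168 = 0.8095
Macro-precision = mean = (0.8042 + 0.7203 + 0.7256 + 0.8095) / 4 = 0.765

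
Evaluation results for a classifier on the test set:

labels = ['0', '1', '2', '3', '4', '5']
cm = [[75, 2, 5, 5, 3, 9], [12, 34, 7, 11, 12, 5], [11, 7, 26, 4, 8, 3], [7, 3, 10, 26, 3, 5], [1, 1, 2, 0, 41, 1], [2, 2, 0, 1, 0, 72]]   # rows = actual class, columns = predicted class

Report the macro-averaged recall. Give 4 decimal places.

0.6543

Per-class recall (TP/(TP+FN)):
  0: TP=75, FN=2+5+5+3+9=24 → 75/99 = 0.75758
  1: TP=34, FN=12+7+11+12+5=47 → 34/81 = 0.41975
  2: TP=26, FN=11+7+4+8+3=33 → 26/59 = 0.44068
  3: TP=26, FN=7+3+10+3+5=28 → 26/54 = 0.48148
  4: TP=41, FN=1+1+2+0+1=5 → 41/46 = 0.89130
  5: TP=72, FN=2+2+0+1+0=5 → 72/77 = 0.93506
Macro-recall = mean = (0.75758 + 0.41975 + 0.44068 + 0.48148 + 0.89130 + 0.93506) / 6 = 0.6543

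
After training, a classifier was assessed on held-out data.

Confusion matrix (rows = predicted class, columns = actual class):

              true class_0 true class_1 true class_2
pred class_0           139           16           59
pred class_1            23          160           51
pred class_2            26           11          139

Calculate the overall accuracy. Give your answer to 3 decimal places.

0.702

Accuracy = trace / total = (139+160+139=438) / 624 = 438/624 = 0.702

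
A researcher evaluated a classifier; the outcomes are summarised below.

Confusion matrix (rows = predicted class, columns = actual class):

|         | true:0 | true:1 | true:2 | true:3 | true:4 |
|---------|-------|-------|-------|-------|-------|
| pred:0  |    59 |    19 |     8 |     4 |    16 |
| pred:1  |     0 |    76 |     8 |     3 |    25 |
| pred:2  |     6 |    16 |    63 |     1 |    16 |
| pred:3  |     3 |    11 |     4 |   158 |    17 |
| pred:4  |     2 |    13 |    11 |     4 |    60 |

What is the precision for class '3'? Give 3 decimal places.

Treat '3' as positive and all other classes as negative.
precision = TP/(TP+FP).
3: TP=158, FP=3+11+4+17=35 → 158/193 = 0.8187

0.819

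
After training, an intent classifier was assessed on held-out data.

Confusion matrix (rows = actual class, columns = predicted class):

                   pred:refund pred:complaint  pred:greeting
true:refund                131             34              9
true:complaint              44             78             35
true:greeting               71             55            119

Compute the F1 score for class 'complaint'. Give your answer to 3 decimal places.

0.481

Take TP from the diagonal, FP from the rest of the 'complaint' prediction marginal, FN from the rest of the 'complaint' actual marginal.
F1 score = 2·TP/(2·TP+FP+FN).
complaint: TP=78, FP=34+55=89, FN=44+35=79 → 156/324 = 0.4815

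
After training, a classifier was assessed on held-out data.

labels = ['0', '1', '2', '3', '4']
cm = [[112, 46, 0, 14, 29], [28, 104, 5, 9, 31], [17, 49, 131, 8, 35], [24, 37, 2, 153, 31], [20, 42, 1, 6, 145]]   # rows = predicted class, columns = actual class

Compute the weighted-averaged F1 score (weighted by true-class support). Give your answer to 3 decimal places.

0.584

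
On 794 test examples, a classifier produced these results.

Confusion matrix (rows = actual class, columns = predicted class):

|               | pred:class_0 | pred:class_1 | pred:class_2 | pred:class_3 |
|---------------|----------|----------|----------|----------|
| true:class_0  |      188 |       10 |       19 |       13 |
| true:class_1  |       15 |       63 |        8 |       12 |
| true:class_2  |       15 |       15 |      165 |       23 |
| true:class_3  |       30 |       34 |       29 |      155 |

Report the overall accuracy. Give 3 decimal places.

0.719

Accuracy = trace / total = (188+63+165+155=571) / 794 = 571/794 = 0.719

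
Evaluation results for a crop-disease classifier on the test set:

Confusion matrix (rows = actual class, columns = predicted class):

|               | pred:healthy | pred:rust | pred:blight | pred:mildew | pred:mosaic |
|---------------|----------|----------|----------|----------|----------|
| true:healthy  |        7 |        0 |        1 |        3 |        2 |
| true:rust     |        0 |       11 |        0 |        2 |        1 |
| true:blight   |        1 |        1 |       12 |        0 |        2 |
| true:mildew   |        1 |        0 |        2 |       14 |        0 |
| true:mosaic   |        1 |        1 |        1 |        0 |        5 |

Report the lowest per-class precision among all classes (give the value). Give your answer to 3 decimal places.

0.500

Per-class precision (TP/(TP+FP)):
  healthy: TP=7, FP=0+1+1+1=3 → 7/10 = 0.7000
  rust: TP=11, FP=0+1+0+1=2 → 11/13 = 0.8462
  blight: TP=12, FP=1+0+2+1=4 → 12/16 = 0.7500
  mildew: TP=14, FP=3+2+0+0=5 → 14/19 = 0.7368
  mosaic: TP=5, FP=2+1+2+0=5 → 5/10 = 0.5000
Lowest is class 'mosaic' with precision = 0.500.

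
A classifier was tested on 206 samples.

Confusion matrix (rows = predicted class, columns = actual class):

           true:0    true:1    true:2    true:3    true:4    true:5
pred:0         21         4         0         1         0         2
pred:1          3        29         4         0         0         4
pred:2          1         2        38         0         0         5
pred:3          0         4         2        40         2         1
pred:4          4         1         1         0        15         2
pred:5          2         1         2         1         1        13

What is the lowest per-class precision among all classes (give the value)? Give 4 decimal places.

Per-class precision (TP/(TP+FP)):
  0: TP=21, FP=4+0+1+0+2=7 → 21/28 = 0.75000
  1: TP=29, FP=3+4+0+0+4=11 → 29/40 = 0.72500
  2: TP=38, FP=1+2+0+0+5=8 → 38/46 = 0.82609
  3: TP=40, FP=0+4+2+2+1=9 → 40/49 = 0.81633
  4: TP=15, FP=4+1+1+0+2=8 → 15/23 = 0.65217
  5: TP=13, FP=2+1+2+1+1=7 → 13/20 = 0.65000
Lowest is class '5' with precision = 0.6500.

0.6500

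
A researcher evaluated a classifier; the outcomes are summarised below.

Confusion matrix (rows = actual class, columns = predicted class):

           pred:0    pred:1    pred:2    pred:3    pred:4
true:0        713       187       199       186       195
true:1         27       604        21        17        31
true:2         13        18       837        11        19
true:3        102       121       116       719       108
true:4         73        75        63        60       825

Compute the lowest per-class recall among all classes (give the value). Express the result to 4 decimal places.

0.4818

Per-class recall (TP/(TP+FN)):
  0: TP=713, FN=187+199+186+195=767 → 713/1480 = 0.48176
  1: TP=604, FN=27+21+17+31=96 → 604/700 = 0.86286
  2: TP=837, FN=13+18+11+19=61 → 837/898 = 0.93207
  3: TP=719, FN=102+121+116+108=447 → 719/1166 = 0.61664
  4: TP=825, FN=73+75+63+60=271 → 825/1096 = 0.75274
Lowest is class '0' with recall = 0.4818.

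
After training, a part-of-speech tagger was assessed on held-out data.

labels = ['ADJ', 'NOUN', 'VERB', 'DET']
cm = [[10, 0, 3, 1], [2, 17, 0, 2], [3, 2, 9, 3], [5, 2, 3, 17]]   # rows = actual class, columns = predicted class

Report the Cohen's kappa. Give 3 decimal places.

Observed agreement pₒ = trace/N = 53/79 = 0.6709
Expected agreement pₑ = Σ (rowᵢ·colᵢ)/N² = (14·20 + 21·21 + 17·15 + 27·23)/79² = 0.2559
κ = (pₒ − pₑ)/(1 − pₑ) = (0.6709 − 0.2559)/(1 − 0.2559) = 0.558

0.558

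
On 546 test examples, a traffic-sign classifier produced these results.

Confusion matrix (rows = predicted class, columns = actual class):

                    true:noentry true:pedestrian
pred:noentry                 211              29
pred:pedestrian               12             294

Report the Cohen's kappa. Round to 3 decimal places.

0.846

Observed agreement pₒ = trace/N = 505/546 = 0.9249
Expected agreement pₑ = Σ (rowᵢ·colᵢ)/N² = (223·240 + 323·306)/546² = 0.5111
κ = (pₒ − pₑ)/(1 − pₑ) = (0.9249 − 0.5111)/(1 − 0.5111) = 0.846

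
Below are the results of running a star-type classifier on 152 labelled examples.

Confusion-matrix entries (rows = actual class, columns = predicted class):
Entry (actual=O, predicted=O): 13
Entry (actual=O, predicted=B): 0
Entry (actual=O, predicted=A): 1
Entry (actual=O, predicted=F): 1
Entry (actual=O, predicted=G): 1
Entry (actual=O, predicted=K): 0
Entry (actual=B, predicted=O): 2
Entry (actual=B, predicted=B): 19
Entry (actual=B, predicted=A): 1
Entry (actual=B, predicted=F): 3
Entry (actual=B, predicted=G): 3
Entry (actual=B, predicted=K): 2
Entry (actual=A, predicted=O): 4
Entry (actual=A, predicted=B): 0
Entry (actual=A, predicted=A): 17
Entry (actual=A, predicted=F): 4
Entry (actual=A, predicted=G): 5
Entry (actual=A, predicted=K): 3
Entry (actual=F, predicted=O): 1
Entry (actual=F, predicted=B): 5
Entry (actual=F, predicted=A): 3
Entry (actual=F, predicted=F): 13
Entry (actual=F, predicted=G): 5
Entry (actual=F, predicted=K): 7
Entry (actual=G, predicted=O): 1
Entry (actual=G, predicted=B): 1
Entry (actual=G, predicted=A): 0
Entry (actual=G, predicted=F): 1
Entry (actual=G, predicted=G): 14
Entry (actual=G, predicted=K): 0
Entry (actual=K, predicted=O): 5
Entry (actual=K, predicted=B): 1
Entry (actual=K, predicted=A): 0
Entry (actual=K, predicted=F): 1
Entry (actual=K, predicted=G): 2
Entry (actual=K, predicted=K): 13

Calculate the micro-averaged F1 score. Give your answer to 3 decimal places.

Micro-averaging pools counts across classes: ΣTP=89, ΣFP=63, ΣFN=63.
Micro-F1 score = 2·TP/(2·TP+FP+FN) on pooled counts = 0.586 (equals overall accuracy in single-label multiclass).

0.586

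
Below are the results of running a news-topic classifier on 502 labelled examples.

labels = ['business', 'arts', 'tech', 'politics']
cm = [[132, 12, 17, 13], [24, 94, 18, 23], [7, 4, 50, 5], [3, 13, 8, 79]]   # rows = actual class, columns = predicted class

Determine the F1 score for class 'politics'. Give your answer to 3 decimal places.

0.709

F1 score = 2·TP/(2·TP+FP+FN).
politics: TP=79, FP=13+23+5=41, FN=3+13+8=24 → 158/223 = 0.7085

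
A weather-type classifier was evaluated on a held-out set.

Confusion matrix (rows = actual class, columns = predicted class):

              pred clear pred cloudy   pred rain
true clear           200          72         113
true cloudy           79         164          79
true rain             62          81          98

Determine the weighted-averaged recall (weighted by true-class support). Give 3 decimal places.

0.487

Per-class recall (TP/(TP+FN)):
  clear: TP=200, FN=72+113=185 → 200/385 = 0.5195
  cloudy: TP=164, FN=79+79=158 → 164/322 = 0.5093
  rain: TP=98, FN=62+81=143 → 98/241 = 0.4066
Weighted-recall = Σ (supportᵢ/N)·recallᵢ with N=948: (385/948)·0.5195 + (322/948)·0.5093 + (241/948)·0.4066 = 0.487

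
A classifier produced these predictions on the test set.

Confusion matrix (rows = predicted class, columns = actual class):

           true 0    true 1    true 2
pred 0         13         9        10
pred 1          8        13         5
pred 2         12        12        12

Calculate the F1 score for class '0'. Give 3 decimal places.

0.400

F1 score = 2·TP/(2·TP+FP+FN).
0: TP=13, FP=9+10=19, FN=8+12=20 → 26/65 = 0.4000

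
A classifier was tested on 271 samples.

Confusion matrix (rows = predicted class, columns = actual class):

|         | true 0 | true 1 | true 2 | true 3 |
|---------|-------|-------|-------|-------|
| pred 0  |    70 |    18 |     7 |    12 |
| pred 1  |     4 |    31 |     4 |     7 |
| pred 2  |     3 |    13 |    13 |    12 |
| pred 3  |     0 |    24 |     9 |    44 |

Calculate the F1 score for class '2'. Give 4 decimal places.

Take TP from the diagonal, FP from the rest of the '2' prediction marginal, FN from the rest of the '2' actual marginal.
F1 score = 2·TP/(2·TP+FP+FN).
2: TP=13, FP=3+13+12=28, FN=7+4+9=20 → 26/74 = 0.35135

0.3514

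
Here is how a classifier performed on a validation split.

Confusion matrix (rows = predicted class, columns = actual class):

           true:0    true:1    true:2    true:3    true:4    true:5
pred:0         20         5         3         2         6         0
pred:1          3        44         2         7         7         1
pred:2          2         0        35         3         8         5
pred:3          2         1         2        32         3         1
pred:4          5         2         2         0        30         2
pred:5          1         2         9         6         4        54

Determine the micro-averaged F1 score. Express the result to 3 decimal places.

0.691

Micro-averaging pools counts across classes: ΣTP=215, ΣFP=96, ΣFN=96.
Micro-F1 score = 2·TP/(2·TP+FP+FN) on pooled counts = 0.691 (equals overall accuracy in single-label multiclass).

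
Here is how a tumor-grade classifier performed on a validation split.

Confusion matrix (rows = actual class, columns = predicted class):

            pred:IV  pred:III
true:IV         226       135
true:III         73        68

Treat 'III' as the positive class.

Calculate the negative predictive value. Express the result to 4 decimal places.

NPV = TN/(TN+FN) = 226/(226+73) = 0.7559

0.7559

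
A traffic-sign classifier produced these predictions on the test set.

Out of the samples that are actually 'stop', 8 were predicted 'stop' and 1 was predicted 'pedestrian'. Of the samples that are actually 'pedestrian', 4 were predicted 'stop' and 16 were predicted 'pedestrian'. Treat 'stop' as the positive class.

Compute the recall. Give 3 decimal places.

0.889

Recall = TP/(TP+FN) = 8/(8+1) = 8/9 = 0.889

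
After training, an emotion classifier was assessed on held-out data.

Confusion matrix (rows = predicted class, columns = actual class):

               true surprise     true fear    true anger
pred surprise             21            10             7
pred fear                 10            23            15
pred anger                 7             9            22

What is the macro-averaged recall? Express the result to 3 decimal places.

Per-class recall (TP/(TP+FN)):
  surprise: TP=21, FN=10+7=17 → 21/38 = 0.5526
  fear: TP=23, FN=10+9=19 → 23/42 = 0.5476
  anger: TP=22, FN=7+15=22 → 22/44 = 0.5000
Macro-recall = mean = (0.5526 + 0.5476 + 0.5000) / 3 = 0.533

0.533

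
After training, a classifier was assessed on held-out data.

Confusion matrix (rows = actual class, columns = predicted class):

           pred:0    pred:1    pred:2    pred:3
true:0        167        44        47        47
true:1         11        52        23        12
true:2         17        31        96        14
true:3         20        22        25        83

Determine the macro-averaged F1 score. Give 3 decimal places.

0.539

Per-class F1 score (2·TP/(2·TP+FP+FN)):
  0: TP=167, FP=11+17+20=48, FN=44+47+47=138 → 334/520 = 0.6423
  1: TP=52, FP=44+31+22=97, FN=11+23+12=46 → 104/247 = 0.4211
  2: TP=96, FP=47+23+25=95, FN=17+31+14=62 → 192/349 = 0.5501
  3: TP=83, FP=47+12+14=73, FN=20+22+25=67 → 166/306 = 0.5425
Macro-F1 score = mean = (0.6423 + 0.4211 + 0.5501 + 0.5425) / 4 = 0.539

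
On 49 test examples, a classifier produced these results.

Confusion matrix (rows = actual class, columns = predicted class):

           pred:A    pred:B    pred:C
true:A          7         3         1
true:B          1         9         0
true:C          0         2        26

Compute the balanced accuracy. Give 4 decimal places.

0.8216

Balanced accuracy = mean of per-class recall.
  A: recall = 7/11 = 0.63636
  B: recall = 9/10 = 0.90000
  C: recall = 26/28 = 0.92857
Mean = (0.63636 + 0.90000 + 0.92857) / 3 = 0.8216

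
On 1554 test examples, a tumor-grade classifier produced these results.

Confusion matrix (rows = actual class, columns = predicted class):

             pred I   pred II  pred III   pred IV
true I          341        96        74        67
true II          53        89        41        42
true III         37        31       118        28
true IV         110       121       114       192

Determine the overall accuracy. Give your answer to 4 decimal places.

Accuracy = trace / total = (341+89+118+192=740) / 1554 = 740/1554 = 0.4762

0.4762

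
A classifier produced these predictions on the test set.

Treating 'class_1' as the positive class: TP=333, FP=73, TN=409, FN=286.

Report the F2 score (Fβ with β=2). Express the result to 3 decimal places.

Fβ = (1+β²)·TP / ((1+β²)·TP + β²·FN + FP), with β²=4
= 5·333 / (5·333 + 4·286 + 73) = 0.578

0.578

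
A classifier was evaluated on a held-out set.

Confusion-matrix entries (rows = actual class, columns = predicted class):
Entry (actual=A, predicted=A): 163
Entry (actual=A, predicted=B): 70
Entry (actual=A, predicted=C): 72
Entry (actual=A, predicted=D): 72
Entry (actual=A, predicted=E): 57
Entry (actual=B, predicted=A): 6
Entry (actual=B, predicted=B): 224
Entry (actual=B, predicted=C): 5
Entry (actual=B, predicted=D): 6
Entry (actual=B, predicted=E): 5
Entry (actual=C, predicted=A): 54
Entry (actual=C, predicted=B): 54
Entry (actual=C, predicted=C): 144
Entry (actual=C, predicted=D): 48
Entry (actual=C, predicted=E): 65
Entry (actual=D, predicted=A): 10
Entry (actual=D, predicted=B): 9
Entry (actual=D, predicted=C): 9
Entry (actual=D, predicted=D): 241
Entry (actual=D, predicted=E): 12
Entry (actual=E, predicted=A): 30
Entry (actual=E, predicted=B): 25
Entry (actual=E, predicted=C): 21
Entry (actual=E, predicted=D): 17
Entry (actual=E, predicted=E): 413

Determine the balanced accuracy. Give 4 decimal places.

0.6709

Balanced accuracy = mean of per-class recall.
  A: recall = 163/434 = 0.37558
  B: recall = 224/246 = 0.91057
  C: recall = 144/365 = 0.39452
  D: recall = 241/281 = 0.85765
  E: recall = 413/506 = 0.81621
Mean = (0.37558 + 0.91057 + 0.39452 + 0.85765 + 0.81621) / 5 = 0.6709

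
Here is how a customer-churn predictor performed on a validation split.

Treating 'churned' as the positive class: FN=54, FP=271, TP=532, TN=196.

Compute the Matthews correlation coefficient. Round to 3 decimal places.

0.382

MCC = (TP·TN − FP·FN) / √((TP+FP)(TP+FN)(TN+FP)(TN+FN))
Numerator = 532·196 − 271·54 = 89638
Denominator = √(803·586·467·250) = √54937646500 = 234387.8122
MCC = 89638 / 234387.8122 = 0.382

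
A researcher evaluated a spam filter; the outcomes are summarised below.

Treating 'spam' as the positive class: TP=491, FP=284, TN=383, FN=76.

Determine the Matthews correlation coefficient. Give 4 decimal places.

0.4539

MCC = (TP·TN − FP·FN) / √((TP+FP)(TP+FN)(TN+FP)(TN+FN))
Numerator = 491·383 − 284·76 = 166469
Denominator = √(775·567·667·459) = √134531282025 = 366785.0624
MCC = 166469 / 366785.0624 = 0.4539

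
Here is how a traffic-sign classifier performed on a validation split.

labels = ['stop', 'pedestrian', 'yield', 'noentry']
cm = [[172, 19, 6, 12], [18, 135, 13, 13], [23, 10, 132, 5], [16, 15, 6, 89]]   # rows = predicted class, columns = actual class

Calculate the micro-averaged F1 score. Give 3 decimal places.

Micro-averaging pools counts across classes: ΣTP=528, ΣFP=156, ΣFN=156.
Micro-F1 score = 2·TP/(2·TP+FP+FN) on pooled counts = 0.772 (equals overall accuracy in single-label multiclass).

0.772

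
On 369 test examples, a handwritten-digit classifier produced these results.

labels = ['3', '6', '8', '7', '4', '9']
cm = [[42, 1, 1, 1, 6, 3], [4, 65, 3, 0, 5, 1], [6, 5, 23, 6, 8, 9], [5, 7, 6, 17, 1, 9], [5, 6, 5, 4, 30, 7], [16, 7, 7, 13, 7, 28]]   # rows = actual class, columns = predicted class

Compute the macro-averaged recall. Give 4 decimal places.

Per-class recall (TP/(TP+FN)):
  3: TP=42, FN=1+1+1+6+3=12 → 42/54 = 0.77778
  6: TP=65, FN=4+3+0+5+1=13 → 65/78 = 0.83333
  8: TP=23, FN=6+5+6+8+9=34 → 23/57 = 0.40351
  7: TP=17, FN=5+7+6+1+9=28 → 17/45 = 0.37778
  4: TP=30, FN=5+6+5+4+7=27 → 30/57 = 0.52632
  9: TP=28, FN=16+7+7+13+7=50 → 28/78 = 0.35897
Macro-recall = mean = (0.77778 + 0.83333 + 0.40351 + 0.37778 + 0.52632 + 0.35897) / 6 = 0.5463

0.5463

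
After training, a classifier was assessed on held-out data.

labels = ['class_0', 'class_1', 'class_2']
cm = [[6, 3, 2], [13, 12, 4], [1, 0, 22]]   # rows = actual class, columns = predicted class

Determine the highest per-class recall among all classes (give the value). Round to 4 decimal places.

Per-class recall (TP/(TP+FN)):
  class_0: TP=6, FN=3+2=5 → 6/11 = 0.54545
  class_1: TP=12, FN=13+4=17 → 12/29 = 0.41379
  class_2: TP=22, FN=1+0=1 → 22/23 = 0.95652
Highest is class 'class_2' with recall = 0.9565.

0.9565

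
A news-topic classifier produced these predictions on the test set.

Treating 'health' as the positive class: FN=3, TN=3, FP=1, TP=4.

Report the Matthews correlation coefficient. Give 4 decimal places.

MCC = (TP·TN − FP·FN) / √((TP+FP)(TP+FN)(TN+FP)(TN+FN))
Numerator = 4·3 − 1·3 = 9
Denominator = √(5·7·4·6) = √840 = 28.9828
MCC = 9 / 28.9828 = 0.3105

0.3105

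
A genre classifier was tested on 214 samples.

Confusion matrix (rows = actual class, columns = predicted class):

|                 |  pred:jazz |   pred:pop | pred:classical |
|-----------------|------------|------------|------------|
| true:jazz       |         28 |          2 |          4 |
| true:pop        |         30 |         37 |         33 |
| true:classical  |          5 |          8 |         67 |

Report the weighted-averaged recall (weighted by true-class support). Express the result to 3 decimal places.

0.617

Per-class recall (TP/(TP+FN)):
  jazz: TP=28, FN=2+4=6 → 28/34 = 0.8235
  pop: TP=37, FN=30+33=63 → 37/100 = 0.3700
  classical: TP=67, FN=5+8=13 → 67/80 = 0.8375
Weighted-recall = Σ (supportᵢ/N)·recallᵢ with N=214: (34/214)·0.8235 + (100/214)·0.3700 + (80/214)·0.8375 = 0.617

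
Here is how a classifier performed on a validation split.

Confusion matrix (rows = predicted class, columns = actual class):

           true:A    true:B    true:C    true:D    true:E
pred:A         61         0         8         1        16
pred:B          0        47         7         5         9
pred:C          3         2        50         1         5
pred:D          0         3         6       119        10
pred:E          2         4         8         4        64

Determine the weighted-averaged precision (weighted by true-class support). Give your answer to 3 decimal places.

Per-class precision (TP/(TP+FP)):
  A: TP=61, FP=0+8+1+16=25 → 61/86 = 0.7093
  B: TP=47, FP=0+7+5+9=21 → 47/68 = 0.6912
  C: TP=50, FP=3+2+1+5=11 → 50/61 = 0.8197
  D: TP=119, FP=0+3+6+10=19 → 119/138 = 0.8623
  E: TP=64, FP=2+4+8+4=18 → 64/82 = 0.7805
Weighted-precision = Σ (supportᵢ/N)·precisionᵢ with N=435: (66/435)·0.7093 + (56/435)·0.6912 + (79/435)·0.8197 + (130/435)·0.8623 + (104/435)·0.7805 = 0.790

0.790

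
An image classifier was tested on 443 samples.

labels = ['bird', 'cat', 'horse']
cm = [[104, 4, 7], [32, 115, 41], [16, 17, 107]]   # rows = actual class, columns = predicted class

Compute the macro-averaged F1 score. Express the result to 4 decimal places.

0.7381

Per-class F1 score (2·TP/(2·TP+FP+FN)):
  bird: TP=104, FP=32+16=48, FN=4+7=11 → 208/267 = 0.77903
  cat: TP=115, FP=4+17=21, FN=32+41=73 → 230/324 = 0.70988
  horse: TP=107, FP=7+41=48, FN=16+17=33 → 214/295 = 0.72542
Macro-F1 score = mean = (0.77903 + 0.70988 + 0.72542) / 3 = 0.7381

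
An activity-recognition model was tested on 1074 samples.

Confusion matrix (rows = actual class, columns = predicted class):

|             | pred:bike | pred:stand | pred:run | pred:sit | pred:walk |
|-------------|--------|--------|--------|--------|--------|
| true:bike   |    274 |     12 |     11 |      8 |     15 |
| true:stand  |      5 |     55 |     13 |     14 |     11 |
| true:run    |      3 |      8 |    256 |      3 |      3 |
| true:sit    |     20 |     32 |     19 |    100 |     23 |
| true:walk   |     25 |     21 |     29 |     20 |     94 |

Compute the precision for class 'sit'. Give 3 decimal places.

One-vs-rest for 'sit': TP = diagonal; FP = other classes predicted 'sit'; FN = 'sit' predicted as other.
precision = TP/(TP+FP).
sit: TP=100, FP=8+14+3+20=45 → 100/145 = 0.6897

0.690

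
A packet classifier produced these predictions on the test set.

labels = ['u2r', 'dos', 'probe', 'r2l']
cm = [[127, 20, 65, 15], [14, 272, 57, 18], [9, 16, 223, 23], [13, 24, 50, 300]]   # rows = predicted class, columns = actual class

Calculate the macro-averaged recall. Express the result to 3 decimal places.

0.751

Per-class recall (TP/(TP+FN)):
  u2r: TP=127, FN=14+9+13=36 → 127/163 = 0.7791
  dos: TP=272, FN=20+16+24=60 → 272/332 = 0.8193
  probe: TP=223, FN=65+57+50=172 → 223/395 = 0.5646
  r2l: TP=300, FN=15+18+23=56 → 300/356 = 0.8427
Macro-recall = mean = (0.7791 + 0.8193 + 0.5646 + 0.8427) / 4 = 0.751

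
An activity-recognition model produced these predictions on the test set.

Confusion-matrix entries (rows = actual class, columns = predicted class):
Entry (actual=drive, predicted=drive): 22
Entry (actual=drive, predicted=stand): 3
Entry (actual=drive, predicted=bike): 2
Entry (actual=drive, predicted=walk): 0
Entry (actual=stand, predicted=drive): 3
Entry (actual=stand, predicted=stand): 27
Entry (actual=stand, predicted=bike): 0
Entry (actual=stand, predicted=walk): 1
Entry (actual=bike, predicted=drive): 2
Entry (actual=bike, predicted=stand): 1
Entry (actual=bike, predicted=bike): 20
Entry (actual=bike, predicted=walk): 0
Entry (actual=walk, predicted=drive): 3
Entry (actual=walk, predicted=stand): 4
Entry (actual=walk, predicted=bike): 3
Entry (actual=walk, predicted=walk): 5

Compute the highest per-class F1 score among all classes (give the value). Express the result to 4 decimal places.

0.8333

Per-class F1 score (2·TP/(2·TP+FP+FN)):
  drive: TP=22, FP=3+2+3=8, FN=3+2+0=5 → 44/57 = 0.77193
  stand: TP=27, FP=3+1+4=8, FN=3+0+1=4 → 54/66 = 0.81818
  bike: TP=20, FP=2+0+3=5, FN=2+1+0=3 → 40/48 = 0.83333
  walk: TP=5, FP=0+1+0=1, FN=3+4+3=10 → 10/21 = 0.47619
Highest is class 'bike' with F1 score = 0.8333.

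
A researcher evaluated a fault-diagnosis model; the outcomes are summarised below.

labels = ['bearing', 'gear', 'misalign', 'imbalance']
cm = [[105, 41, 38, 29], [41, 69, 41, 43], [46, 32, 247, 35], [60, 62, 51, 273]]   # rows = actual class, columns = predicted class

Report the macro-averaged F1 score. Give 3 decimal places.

0.532

Per-class F1 score (2·TP/(2·TP+FP+FN)):
  bearing: TP=105, FP=41+46+60=147, FN=41+38+29=108 → 210/465 = 0.4516
  gear: TP=69, FP=41+32+62=135, FN=41+41+43=125 → 138/398 = 0.3467
  misalign: TP=247, FP=38+41+51=130, FN=46+32+35=113 → 494/737 = 0.6703
  imbalance: TP=273, FP=29+43+35=107, FN=60+62+51=173 → 546/826 = 0.6610
Macro-F1 score = mean = (0.4516 + 0.3467 + 0.6703 + 0.6610) / 4 = 0.532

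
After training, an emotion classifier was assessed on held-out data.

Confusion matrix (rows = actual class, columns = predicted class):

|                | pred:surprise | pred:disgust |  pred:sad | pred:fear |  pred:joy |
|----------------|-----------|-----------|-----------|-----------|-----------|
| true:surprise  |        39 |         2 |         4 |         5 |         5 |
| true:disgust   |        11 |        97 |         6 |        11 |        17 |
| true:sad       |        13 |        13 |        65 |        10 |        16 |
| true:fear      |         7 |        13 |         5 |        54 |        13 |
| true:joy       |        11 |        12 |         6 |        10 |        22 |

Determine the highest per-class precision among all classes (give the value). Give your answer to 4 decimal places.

0.7558

Per-class precision (TP/(TP+FP)):
  surprise: TP=39, FP=11+13+7+11=42 → 39/81 = 0.48148
  disgust: TP=97, FP=2+13+13+12=40 → 97/137 = 0.70803
  sad: TP=65, FP=4+6+5+6=21 → 65/86 = 0.75581
  fear: TP=54, FP=5+11+10+10=36 → 54/90 = 0.60000
  joy: TP=22, FP=5+17+16+13=51 → 22/73 = 0.30137
Highest is class 'sad' with precision = 0.7558.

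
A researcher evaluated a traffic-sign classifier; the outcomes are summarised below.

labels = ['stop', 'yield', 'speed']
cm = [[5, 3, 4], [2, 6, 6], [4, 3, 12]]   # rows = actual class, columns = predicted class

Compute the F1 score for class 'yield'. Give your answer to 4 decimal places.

0.4615

Take TP from the diagonal, FP from the rest of the 'yield' prediction marginal, FN from the rest of the 'yield' actual marginal.
F1 score = 2·TP/(2·TP+FP+FN).
yield: TP=6, FP=3+3=6, FN=2+6=8 → 12/26 = 0.46154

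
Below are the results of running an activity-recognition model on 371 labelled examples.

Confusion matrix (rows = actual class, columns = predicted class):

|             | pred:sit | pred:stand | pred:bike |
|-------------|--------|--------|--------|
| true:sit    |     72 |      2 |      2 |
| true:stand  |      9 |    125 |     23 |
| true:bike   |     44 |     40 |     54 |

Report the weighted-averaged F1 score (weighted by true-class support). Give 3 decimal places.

Per-class F1 score (2·TP/(2·TP+FP+FN)):
  sit: TP=72, FP=9+44=53, FN=2+2=4 → 144/201 = 0.7164
  stand: TP=125, FP=2+40=42, FN=9+23=32 → 250/324 = 0.7716
  bike: TP=54, FP=2+23=25, FN=44+40=84 → 108/217 = 0.4977
Weighted-F1 score = Σ (supportᵢ/N)·F1 scoreᵢ with N=371: (76/371)·0.7164 + (157/371)·0.7716 + (138/371)·0.4977 = 0.658

0.658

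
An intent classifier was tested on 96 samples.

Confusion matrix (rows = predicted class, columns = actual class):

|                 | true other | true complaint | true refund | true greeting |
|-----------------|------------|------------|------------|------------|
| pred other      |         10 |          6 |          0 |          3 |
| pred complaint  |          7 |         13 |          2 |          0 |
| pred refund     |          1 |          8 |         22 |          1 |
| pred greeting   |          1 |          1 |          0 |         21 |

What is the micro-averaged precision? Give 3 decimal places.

Micro-averaging pools counts across classes: ΣTP=66, ΣFP=30, ΣFN=30.
Micro-precision = TP/(TP+FP) on pooled counts = 0.688 (equals overall accuracy in single-label multiclass).

0.688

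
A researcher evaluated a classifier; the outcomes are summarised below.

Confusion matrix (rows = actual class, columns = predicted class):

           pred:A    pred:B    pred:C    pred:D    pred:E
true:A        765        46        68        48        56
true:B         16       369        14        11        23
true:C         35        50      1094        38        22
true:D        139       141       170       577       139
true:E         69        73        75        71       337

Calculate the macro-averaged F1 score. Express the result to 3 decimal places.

0.683

Per-class F1 score (2·TP/(2·TP+FP+FN)):
  A: TP=765, FP=16+35+139+69=259, FN=46+68+48+56=218 → 1530/2007 = 0.7623
  B: TP=369, FP=46+50+141+73=310, FN=16+14+11+23=64 → 738/1112 = 0.6637
  C: TP=1094, FP=68+14+170+75=327, FN=35+50+38+22=145 → 2188/2660 = 0.8226
  D: TP=577, FP=48+11+38+71=168, FN=139+141+170+139=589 → 1154/1911 = 0.6039
  E: TP=337, FP=56+23+22+139=240, FN=69+73+75+71=288 → 674/1202 = 0.5607
Macro-F1 score = mean = (0.7623 + 0.6637 + 0.8226 + 0.6039 + 0.5607) / 5 = 0.683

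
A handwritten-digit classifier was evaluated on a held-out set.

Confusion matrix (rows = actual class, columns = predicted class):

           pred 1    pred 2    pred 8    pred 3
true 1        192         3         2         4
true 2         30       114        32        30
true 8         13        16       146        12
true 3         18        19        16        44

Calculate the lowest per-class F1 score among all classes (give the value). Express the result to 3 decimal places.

Per-class F1 score (2·TP/(2·TP+FP+FN)):
  1: TP=192, FP=30+13+18=61, FN=3+2+4=9 → 384/454 = 0.8458
  2: TP=114, FP=3+16+19=38, FN=30+32+30=92 → 228/358 = 0.6369
  8: TP=146, FP=2+32+16=50, FN=13+16+12=41 → 292/383 = 0.7624
  3: TP=44, FP=4+30+12=46, FN=18+19+16=53 → 88/187 = 0.4706
Lowest is class '3' with F1 score = 0.471.

0.471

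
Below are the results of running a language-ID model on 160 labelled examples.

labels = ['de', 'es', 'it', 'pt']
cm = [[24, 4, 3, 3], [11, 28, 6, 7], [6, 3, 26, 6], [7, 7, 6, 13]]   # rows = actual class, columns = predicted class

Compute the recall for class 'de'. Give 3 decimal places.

0.706

recall = TP/(TP+FN).
de: TP=24, FN=4+3+3=10 → 24/34 = 0.7059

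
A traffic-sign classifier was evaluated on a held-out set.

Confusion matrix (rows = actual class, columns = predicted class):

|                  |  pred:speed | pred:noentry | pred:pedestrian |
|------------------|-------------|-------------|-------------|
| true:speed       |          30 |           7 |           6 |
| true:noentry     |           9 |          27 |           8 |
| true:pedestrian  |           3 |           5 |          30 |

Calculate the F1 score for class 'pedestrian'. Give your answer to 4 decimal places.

Treat 'pedestrian' as positive and all other classes as negative.
F1 score = 2·TP/(2·TP+FP+FN).
pedestrian: TP=30, FP=6+8=14, FN=3+5=8 → 60/82 = 0.73171

0.7317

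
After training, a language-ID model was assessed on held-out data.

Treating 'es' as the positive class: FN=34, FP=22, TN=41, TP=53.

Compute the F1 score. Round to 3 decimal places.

0.654

Precision = TP/(TP+FP) = 53/75 = 0.7067
Recall = TP/(TP+FN) = 53/87 = 0.6092
F1 = 2·TP/(2·TP+FP+FN) = 106/162 = 0.654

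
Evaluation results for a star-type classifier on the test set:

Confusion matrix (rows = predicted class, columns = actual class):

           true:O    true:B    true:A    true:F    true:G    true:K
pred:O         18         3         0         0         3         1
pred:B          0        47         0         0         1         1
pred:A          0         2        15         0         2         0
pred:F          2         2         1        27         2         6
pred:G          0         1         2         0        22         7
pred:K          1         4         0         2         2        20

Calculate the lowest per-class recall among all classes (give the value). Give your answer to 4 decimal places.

0.5714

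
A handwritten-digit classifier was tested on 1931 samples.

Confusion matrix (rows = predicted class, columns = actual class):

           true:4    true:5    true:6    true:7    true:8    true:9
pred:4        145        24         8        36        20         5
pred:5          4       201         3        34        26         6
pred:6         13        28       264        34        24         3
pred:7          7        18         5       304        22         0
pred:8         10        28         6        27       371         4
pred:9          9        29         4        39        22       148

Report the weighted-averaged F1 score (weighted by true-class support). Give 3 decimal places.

0.742

Per-class F1 score (2·TP/(2·TP+FP+FN)):
  4: TP=145, FP=24+8+36+20+5=93, FN=4+13+7+10+9=43 → 290/426 = 0.6808
  5: TP=201, FP=4+3+34+26+6=73, FN=24+28+18+28+29=127 → 402/602 = 0.6678
  6: TP=264, FP=13+28+34+24+3=102, FN=8+3+5+6+4=26 → 528/656 = 0.8049
  7: TP=304, FP=7+18+5+22+0=52, FN=36+34+34+27+39=170 → 608/830 = 0.7325
  8: TP=371, FP=10+28+6+27+4=75, FN=20+26+24+22+22=114 → 742/931 = 0.7970
  9: TP=148, FP=9+29+4+39+22=103, FN=5+6+3+0+4=18 → 296/417 = 0.7098
Weighted-F1 score = Σ (supportᵢ/N)·F1 scoreᵢ with N=1931: (188/1931)·0.6808 + (328/1931)·0.6678 + (290/1931)·0.8049 + (474/1931)·0.7325 + (485/1931)·0.7970 + (166/1931)·0.7098 = 0.742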